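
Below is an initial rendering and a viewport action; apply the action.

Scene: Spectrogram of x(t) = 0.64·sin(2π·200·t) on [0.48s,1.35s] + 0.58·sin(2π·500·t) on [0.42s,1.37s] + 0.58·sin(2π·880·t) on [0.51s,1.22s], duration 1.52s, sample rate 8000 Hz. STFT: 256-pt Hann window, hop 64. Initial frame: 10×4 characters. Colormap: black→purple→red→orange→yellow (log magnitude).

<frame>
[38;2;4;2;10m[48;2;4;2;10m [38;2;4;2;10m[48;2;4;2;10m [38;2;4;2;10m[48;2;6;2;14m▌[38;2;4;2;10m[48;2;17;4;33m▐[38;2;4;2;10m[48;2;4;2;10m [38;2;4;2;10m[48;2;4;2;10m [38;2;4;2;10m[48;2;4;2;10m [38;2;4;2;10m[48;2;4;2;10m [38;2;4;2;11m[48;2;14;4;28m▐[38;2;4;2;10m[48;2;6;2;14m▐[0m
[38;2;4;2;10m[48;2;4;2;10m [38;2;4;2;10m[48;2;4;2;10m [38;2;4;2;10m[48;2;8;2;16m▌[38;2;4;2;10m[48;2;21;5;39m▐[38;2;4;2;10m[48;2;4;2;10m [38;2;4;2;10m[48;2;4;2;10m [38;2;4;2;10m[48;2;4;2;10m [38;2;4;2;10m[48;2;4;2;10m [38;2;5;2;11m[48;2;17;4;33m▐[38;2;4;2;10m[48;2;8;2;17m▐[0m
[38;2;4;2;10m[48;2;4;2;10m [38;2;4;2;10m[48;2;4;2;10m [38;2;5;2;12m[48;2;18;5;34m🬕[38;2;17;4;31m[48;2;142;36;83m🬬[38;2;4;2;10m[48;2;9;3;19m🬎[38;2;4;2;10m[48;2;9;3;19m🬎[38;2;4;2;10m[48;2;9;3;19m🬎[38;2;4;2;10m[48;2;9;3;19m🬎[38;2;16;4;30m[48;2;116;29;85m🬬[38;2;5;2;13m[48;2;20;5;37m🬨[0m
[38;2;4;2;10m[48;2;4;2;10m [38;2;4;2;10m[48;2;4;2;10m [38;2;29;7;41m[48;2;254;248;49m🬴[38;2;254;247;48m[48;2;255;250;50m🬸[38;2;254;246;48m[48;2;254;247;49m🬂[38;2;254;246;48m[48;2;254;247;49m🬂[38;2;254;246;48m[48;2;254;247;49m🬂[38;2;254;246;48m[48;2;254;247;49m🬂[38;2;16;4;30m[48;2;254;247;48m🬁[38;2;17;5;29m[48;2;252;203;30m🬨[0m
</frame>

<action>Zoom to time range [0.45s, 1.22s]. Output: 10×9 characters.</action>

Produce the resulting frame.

<frame>
[38;2;5;2;12m[48;2;16;4;30m▌[38;2;4;2;10m[48;2;4;2;10m [38;2;4;2;10m[48;2;4;2;10m [38;2;4;2;10m[48;2;4;2;10m [38;2;4;2;10m[48;2;4;2;10m [38;2;4;2;10m[48;2;4;2;10m [38;2;4;2;10m[48;2;4;2;10m [38;2;4;2;10m[48;2;4;2;10m [38;2;4;2;10m[48;2;4;2;10m [38;2;4;2;10m[48;2;4;2;10m [0m
[38;2;5;2;12m[48;2;16;4;31m▌[38;2;4;2;10m[48;2;4;2;10m [38;2;4;2;10m[48;2;4;2;10m [38;2;4;2;10m[48;2;4;2;10m [38;2;4;2;10m[48;2;4;2;10m [38;2;4;2;10m[48;2;4;2;10m [38;2;4;2;10m[48;2;4;2;10m [38;2;4;2;10m[48;2;4;2;10m [38;2;4;2;10m[48;2;4;2;10m [38;2;4;2;10m[48;2;4;2;10m [0m
[38;2;5;2;12m[48;2;17;4;32m▌[38;2;4;2;10m[48;2;4;2;10m [38;2;4;2;10m[48;2;4;2;10m [38;2;4;2;10m[48;2;4;2;10m [38;2;4;2;10m[48;2;4;2;10m [38;2;4;2;10m[48;2;4;2;10m [38;2;4;2;10m[48;2;4;2;10m [38;2;4;2;10m[48;2;4;2;10m [38;2;4;2;10m[48;2;4;2;10m [38;2;4;2;10m[48;2;4;2;10m [0m
[38;2;5;2;12m[48;2;19;5;36m▌[38;2;4;2;10m[48;2;4;2;10m [38;2;4;2;10m[48;2;4;2;10m [38;2;4;2;10m[48;2;4;2;10m [38;2;4;2;10m[48;2;4;2;10m [38;2;4;2;10m[48;2;4;2;10m [38;2;4;2;10m[48;2;4;2;10m [38;2;4;2;10m[48;2;4;2;10m [38;2;4;2;10m[48;2;4;2;10m [38;2;4;2;10m[48;2;4;2;10m [0m
[38;2;6;2;14m[48;2;23;5;42m▌[38;2;4;2;10m[48;2;4;2;10m [38;2;4;2;10m[48;2;4;2;10m [38;2;4;2;10m[48;2;4;2;10m [38;2;4;2;10m[48;2;4;2;10m [38;2;4;2;10m[48;2;4;2;10m [38;2;4;2;10m[48;2;4;2;10m [38;2;4;2;10m[48;2;4;2;10m [38;2;4;2;10m[48;2;4;2;10m [38;2;4;2;10m[48;2;4;2;10m [0m
[38;2;7;2;16m[48;2;31;7;55m▌[38;2;4;2;10m[48;2;4;2;10m [38;2;4;2;10m[48;2;4;2;10m [38;2;4;2;10m[48;2;4;2;10m [38;2;4;2;10m[48;2;4;2;10m [38;2;4;2;10m[48;2;4;2;10m [38;2;4;2;10m[48;2;4;2;10m [38;2;4;2;10m[48;2;4;2;10m [38;2;4;2;10m[48;2;4;2;10m [38;2;4;2;10m[48;2;4;2;10m [0m
[38;2;31;7;47m[48;2;252;200;29m🬝[38;2;4;2;11m[48;2;252;199;29m🬎[38;2;4;2;11m[48;2;252;199;29m🬎[38;2;4;2;11m[48;2;252;199;29m🬎[38;2;4;2;11m[48;2;252;199;29m🬎[38;2;4;2;11m[48;2;252;199;29m🬎[38;2;4;2;11m[48;2;252;199;29m🬎[38;2;4;2;11m[48;2;252;199;29m🬎[38;2;4;2;11m[48;2;252;199;29m🬎[38;2;4;2;11m[48;2;252;199;29m🬎[0m
[38;2;38;9;55m[48;2;254;248;49m🬌[38;2;6;2;13m[48;2;254;247;48m🬋[38;2;5;2;13m[48;2;254;247;48m🬋[38;2;6;2;13m[48;2;254;247;48m🬋[38;2;6;2;13m[48;2;254;247;48m🬋[38;2;5;2;13m[48;2;254;247;48m🬋[38;2;6;2;13m[48;2;254;247;48m🬋[38;2;5;2;13m[48;2;254;247;48m🬋[38;2;5;2;13m[48;2;254;247;48m🬋[38;2;6;2;13m[48;2;254;247;48m🬋[0m
[38;2;65;16;68m[48;2;240;189;53m🬡[38;2;29;7;53m[48;2;254;247;49m🬰[38;2;29;7;53m[48;2;254;247;49m🬰[38;2;29;7;53m[48;2;254;247;49m🬰[38;2;29;7;53m[48;2;254;247;49m🬰[38;2;29;7;53m[48;2;254;247;49m🬰[38;2;29;7;53m[48;2;254;247;49m🬰[38;2;29;7;53m[48;2;254;247;49m🬰[38;2;29;7;53m[48;2;254;247;49m🬰[38;2;29;7;53m[48;2;254;247;49m🬰[0m
</frame>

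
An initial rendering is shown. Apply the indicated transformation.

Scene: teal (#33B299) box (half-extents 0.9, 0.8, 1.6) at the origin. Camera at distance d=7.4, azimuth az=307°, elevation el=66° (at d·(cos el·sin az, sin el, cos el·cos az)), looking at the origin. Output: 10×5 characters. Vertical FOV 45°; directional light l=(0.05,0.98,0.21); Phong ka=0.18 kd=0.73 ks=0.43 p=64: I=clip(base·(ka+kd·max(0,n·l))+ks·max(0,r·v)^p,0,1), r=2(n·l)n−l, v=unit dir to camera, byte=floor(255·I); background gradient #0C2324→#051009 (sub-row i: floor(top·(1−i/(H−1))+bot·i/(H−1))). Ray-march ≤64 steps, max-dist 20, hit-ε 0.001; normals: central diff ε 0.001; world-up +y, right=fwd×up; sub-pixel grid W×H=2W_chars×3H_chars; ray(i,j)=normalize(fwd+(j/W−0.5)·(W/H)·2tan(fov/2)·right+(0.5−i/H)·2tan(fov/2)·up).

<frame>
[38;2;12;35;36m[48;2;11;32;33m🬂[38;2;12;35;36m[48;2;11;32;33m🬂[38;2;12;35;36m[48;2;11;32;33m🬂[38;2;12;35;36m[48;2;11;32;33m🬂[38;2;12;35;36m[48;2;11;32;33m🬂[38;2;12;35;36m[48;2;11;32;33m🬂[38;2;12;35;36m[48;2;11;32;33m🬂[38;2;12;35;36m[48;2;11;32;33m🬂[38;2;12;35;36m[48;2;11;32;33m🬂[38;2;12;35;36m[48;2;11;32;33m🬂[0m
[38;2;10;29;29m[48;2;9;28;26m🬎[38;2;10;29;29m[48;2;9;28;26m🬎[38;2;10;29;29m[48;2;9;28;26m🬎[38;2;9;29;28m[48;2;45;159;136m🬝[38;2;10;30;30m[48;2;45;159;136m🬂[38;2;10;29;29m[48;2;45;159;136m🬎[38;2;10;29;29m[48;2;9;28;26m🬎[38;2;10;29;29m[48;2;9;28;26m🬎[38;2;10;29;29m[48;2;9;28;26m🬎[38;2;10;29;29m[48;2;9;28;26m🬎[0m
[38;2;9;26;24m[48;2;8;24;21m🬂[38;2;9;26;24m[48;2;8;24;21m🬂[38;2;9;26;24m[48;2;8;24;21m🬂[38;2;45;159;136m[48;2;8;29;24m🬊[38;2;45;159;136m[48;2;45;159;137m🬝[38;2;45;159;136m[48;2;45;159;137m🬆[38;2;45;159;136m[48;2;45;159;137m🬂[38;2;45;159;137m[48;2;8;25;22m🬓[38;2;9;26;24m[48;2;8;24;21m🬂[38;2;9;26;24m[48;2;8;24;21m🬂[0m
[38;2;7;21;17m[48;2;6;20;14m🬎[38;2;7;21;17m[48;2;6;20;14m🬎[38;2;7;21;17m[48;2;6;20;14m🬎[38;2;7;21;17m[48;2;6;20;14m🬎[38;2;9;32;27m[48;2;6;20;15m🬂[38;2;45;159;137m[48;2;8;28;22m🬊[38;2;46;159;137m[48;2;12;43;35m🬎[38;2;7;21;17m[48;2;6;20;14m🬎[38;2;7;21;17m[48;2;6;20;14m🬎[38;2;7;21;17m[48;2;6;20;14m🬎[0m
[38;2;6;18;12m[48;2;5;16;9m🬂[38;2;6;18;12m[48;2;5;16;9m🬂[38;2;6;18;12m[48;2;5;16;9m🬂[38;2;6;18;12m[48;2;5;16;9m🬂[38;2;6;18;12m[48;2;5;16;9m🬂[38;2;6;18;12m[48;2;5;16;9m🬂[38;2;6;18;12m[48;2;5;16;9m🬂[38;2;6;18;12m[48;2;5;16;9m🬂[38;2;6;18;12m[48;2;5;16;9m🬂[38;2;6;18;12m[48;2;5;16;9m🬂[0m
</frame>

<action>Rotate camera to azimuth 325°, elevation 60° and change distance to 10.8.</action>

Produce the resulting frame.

<frame>
[38;2;12;35;36m[48;2;11;32;33m🬂[38;2;12;35;36m[48;2;11;32;33m🬂[38;2;12;35;36m[48;2;11;32;33m🬂[38;2;12;35;36m[48;2;11;32;33m🬂[38;2;12;35;36m[48;2;11;32;33m🬂[38;2;12;35;36m[48;2;11;32;33m🬂[38;2;12;35;36m[48;2;11;32;33m🬂[38;2;12;35;36m[48;2;11;32;33m🬂[38;2;12;35;36m[48;2;11;32;33m🬂[38;2;12;35;36m[48;2;11;32;33m🬂[0m
[38;2;10;29;29m[48;2;9;28;26m🬎[38;2;10;29;29m[48;2;9;28;26m🬎[38;2;10;29;29m[48;2;9;28;26m🬎[38;2;10;29;29m[48;2;9;28;26m🬎[38;2;9;29;28m[48;2;45;159;136m🬝[38;2;45;159;136m[48;2;9;29;28m🬏[38;2;10;29;29m[48;2;9;28;26m🬎[38;2;10;29;29m[48;2;9;28;26m🬎[38;2;10;29;29m[48;2;9;28;26m🬎[38;2;10;29;29m[48;2;9;28;26m🬎[0m
[38;2;9;26;24m[48;2;8;24;21m🬂[38;2;9;26;24m[48;2;8;24;21m🬂[38;2;9;26;24m[48;2;8;24;21m🬂[38;2;9;26;24m[48;2;8;24;21m🬂[38;2;45;159;136m[48;2;8;28;23m🬨[38;2;45;159;136m[48;2;45;159;136m [38;2;45;159;136m[48;2;8;25;23m🬱[38;2;9;26;24m[48;2;8;24;21m🬂[38;2;9;26;24m[48;2;8;24;21m🬂[38;2;9;26;24m[48;2;8;24;21m🬂[0m
[38;2;7;21;17m[48;2;6;20;14m🬎[38;2;7;21;17m[48;2;6;20;14m🬎[38;2;7;21;17m[48;2;6;20;14m🬎[38;2;7;21;17m[48;2;6;20;14m🬎[38;2;9;32;27m[48;2;6;20;15m🬁[38;2;45;159;136m[48;2;9;32;26m🬂[38;2;16;59;50m[48;2;6;20;15m🬀[38;2;7;21;17m[48;2;6;20;14m🬎[38;2;7;21;17m[48;2;6;20;14m🬎[38;2;7;21;17m[48;2;6;20;14m🬎[0m
[38;2;6;18;12m[48;2;5;16;9m🬂[38;2;6;18;12m[48;2;5;16;9m🬂[38;2;6;18;12m[48;2;5;16;9m🬂[38;2;6;18;12m[48;2;5;16;9m🬂[38;2;6;18;12m[48;2;5;16;9m🬂[38;2;6;18;12m[48;2;5;16;9m🬂[38;2;6;18;12m[48;2;5;16;9m🬂[38;2;6;18;12m[48;2;5;16;9m🬂[38;2;6;18;12m[48;2;5;16;9m🬂[38;2;6;18;12m[48;2;5;16;9m🬂[0m
</frame>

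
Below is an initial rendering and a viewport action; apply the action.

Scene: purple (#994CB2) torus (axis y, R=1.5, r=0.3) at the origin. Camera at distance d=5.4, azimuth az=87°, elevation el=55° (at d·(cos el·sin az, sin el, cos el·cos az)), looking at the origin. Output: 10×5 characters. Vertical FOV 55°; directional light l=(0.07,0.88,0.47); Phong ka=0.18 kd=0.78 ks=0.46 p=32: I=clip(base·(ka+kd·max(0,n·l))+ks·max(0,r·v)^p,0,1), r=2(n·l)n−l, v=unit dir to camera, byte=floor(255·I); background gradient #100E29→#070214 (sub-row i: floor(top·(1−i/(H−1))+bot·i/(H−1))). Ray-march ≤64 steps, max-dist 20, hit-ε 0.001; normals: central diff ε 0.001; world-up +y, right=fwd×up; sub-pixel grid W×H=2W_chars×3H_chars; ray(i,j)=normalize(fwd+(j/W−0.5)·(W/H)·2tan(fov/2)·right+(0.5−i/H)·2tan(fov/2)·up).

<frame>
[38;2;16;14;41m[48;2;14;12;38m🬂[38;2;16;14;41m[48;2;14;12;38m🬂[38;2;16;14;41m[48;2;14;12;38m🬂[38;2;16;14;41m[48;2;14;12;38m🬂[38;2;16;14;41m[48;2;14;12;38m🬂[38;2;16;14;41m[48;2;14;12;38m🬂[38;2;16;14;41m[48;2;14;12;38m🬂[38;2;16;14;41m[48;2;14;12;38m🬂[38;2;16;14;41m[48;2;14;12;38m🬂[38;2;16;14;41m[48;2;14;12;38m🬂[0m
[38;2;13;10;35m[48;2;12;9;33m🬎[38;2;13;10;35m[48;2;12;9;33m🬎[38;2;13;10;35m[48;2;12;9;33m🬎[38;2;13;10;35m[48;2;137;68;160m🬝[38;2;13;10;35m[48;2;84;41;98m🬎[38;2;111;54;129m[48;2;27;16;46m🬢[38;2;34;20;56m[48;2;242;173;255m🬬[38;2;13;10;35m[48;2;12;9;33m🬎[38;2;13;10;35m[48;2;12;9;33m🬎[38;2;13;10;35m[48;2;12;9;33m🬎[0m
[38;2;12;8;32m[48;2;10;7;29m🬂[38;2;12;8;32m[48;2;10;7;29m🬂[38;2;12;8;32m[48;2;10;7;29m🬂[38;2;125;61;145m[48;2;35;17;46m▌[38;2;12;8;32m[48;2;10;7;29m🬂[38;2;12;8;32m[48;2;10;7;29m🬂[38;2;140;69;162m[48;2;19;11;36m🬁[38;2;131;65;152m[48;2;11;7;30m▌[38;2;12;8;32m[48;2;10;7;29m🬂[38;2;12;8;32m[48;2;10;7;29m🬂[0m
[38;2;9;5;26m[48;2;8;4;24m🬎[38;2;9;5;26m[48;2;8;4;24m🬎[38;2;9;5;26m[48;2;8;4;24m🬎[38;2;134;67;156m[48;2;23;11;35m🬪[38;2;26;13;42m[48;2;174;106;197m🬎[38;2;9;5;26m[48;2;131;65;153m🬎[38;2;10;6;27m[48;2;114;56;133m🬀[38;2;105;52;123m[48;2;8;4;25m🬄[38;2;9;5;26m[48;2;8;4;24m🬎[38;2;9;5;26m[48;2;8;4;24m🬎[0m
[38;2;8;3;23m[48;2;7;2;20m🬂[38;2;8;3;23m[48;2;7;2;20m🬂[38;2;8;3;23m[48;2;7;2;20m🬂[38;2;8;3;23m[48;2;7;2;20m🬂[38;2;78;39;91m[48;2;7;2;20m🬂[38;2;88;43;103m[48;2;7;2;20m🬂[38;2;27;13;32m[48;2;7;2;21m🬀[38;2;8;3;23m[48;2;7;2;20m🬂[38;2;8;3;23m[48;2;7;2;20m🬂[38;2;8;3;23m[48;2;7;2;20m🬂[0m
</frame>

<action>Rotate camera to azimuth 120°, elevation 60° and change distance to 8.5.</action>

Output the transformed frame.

<frame>
[38;2;16;14;41m[48;2;14;12;38m🬂[38;2;16;14;41m[48;2;14;12;38m🬂[38;2;16;14;41m[48;2;14;12;38m🬂[38;2;16;14;41m[48;2;14;12;38m🬂[38;2;16;14;41m[48;2;14;12;38m🬂[38;2;16;14;41m[48;2;14;12;38m🬂[38;2;16;14;41m[48;2;14;12;38m🬂[38;2;16;14;41m[48;2;14;12;38m🬂[38;2;16;14;41m[48;2;14;12;38m🬂[38;2;16;14;41m[48;2;14;12;38m🬂[0m
[38;2;13;10;35m[48;2;12;9;33m🬎[38;2;13;10;35m[48;2;12;9;33m🬎[38;2;13;10;35m[48;2;12;9;33m🬎[38;2;13;10;35m[48;2;12;9;33m🬎[38;2;13;10;35m[48;2;12;9;33m🬎[38;2;13;10;35m[48;2;12;9;33m🬎[38;2;13;10;35m[48;2;12;9;33m🬎[38;2;13;10;35m[48;2;12;9;33m🬎[38;2;13;10;35m[48;2;12;9;33m🬎[38;2;13;10;35m[48;2;12;9;33m🬎[0m
[38;2;12;8;32m[48;2;10;7;29m🬂[38;2;12;8;32m[48;2;10;7;29m🬂[38;2;12;8;32m[48;2;10;7;29m🬂[38;2;11;7;30m[48;2;125;62;145m🬝[38;2;130;65;152m[48;2;20;10;31m🬀[38;2;61;30;71m[48;2;10;7;30m🬁[38;2;114;56;133m[48;2;21;12;36m▌[38;2;12;8;32m[48;2;10;7;29m🬂[38;2;12;8;32m[48;2;10;7;29m🬂[38;2;12;8;32m[48;2;10;7;29m🬂[0m
[38;2;9;5;26m[48;2;8;4;24m🬎[38;2;9;5;26m[48;2;8;4;24m🬎[38;2;9;5;26m[48;2;8;4;24m🬎[38;2;9;5;26m[48;2;8;4;24m🬎[38;2;195;127;217m[48;2;27;13;43m🬀[38;2;93;46;108m[48;2;9;5;25m🬋[38;2;126;62;147m[48;2;8;4;25m🬀[38;2;9;5;26m[48;2;8;4;24m🬎[38;2;9;5;26m[48;2;8;4;24m🬎[38;2;9;5;26m[48;2;8;4;24m🬎[0m
[38;2;8;3;23m[48;2;7;2;20m🬂[38;2;8;3;23m[48;2;7;2;20m🬂[38;2;8;3;23m[48;2;7;2;20m🬂[38;2;8;3;23m[48;2;7;2;20m🬂[38;2;8;3;23m[48;2;7;2;20m🬂[38;2;8;3;23m[48;2;7;2;20m🬂[38;2;8;3;23m[48;2;7;2;20m🬂[38;2;8;3;23m[48;2;7;2;20m🬂[38;2;8;3;23m[48;2;7;2;20m🬂[38;2;8;3;23m[48;2;7;2;20m🬂[0m
</frame>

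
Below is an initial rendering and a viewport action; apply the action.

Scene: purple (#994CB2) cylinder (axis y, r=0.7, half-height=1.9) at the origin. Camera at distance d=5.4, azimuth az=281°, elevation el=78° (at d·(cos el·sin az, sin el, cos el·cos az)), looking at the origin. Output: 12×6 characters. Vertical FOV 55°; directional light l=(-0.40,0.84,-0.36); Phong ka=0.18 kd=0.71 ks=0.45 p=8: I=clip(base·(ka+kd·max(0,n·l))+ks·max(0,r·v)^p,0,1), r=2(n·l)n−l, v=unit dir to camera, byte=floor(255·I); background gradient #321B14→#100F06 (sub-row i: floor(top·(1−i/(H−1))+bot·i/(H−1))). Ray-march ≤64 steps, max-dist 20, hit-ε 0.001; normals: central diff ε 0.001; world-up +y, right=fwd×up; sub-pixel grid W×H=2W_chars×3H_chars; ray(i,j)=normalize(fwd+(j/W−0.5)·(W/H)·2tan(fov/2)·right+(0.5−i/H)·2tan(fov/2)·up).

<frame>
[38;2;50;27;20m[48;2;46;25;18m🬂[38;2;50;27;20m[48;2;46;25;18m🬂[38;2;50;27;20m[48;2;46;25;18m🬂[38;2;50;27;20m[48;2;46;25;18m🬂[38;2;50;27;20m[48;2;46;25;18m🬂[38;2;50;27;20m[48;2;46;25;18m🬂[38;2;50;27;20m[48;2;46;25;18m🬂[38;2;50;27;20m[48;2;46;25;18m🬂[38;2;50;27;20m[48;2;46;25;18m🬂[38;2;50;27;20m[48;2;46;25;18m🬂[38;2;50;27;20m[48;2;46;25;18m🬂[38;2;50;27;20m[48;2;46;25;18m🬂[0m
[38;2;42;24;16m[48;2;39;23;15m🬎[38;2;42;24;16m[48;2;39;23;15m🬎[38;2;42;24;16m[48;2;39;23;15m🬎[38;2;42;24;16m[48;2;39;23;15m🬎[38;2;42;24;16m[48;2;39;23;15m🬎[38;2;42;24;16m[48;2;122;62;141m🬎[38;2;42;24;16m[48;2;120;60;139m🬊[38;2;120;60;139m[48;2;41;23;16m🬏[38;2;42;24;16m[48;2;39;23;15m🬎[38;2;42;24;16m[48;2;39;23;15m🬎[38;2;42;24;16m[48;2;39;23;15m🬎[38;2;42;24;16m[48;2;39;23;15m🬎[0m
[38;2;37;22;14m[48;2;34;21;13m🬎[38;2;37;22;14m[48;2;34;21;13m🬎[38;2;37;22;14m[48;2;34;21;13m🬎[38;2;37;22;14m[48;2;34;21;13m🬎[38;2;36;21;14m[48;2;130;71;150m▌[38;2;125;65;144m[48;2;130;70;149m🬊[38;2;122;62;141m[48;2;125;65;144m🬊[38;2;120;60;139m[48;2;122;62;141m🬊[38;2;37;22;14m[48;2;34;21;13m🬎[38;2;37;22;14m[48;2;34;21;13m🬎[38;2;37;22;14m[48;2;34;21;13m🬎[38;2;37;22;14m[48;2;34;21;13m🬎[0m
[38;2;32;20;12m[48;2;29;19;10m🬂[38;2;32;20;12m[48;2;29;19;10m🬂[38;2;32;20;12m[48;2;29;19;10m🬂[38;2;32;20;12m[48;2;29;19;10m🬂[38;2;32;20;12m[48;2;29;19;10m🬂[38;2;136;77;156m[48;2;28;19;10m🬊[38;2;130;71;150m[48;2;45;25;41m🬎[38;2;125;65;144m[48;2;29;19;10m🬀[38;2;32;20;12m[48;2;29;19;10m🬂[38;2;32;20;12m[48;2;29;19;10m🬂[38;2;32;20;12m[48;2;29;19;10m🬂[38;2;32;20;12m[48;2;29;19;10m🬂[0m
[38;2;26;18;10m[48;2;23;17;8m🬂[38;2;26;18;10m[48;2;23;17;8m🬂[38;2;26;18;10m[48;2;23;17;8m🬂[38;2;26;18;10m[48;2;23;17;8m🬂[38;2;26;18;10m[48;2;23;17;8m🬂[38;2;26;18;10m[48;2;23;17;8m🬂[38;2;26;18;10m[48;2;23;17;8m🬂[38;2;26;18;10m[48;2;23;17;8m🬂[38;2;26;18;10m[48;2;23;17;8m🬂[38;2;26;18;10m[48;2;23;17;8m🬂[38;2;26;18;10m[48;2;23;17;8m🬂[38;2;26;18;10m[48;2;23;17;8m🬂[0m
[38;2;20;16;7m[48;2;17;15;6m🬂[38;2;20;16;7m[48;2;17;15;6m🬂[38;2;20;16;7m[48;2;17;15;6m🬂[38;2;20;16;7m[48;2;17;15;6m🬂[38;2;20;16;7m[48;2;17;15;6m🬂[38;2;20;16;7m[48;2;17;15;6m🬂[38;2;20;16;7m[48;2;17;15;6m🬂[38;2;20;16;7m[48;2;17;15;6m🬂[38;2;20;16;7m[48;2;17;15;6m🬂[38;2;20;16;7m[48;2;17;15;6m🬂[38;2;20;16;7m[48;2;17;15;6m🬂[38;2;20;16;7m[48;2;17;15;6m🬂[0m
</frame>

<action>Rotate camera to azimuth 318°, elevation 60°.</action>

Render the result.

<frame>
[38;2;50;27;20m[48;2;46;25;18m🬂[38;2;50;27;20m[48;2;46;25;18m🬂[38;2;50;27;20m[48;2;46;25;18m🬂[38;2;50;27;20m[48;2;46;25;18m🬂[38;2;50;27;20m[48;2;46;25;18m🬂[38;2;50;27;20m[48;2;46;25;18m🬂[38;2;50;27;20m[48;2;46;25;18m🬂[38;2;50;27;20m[48;2;46;25;18m🬂[38;2;50;27;20m[48;2;46;25;18m🬂[38;2;50;27;20m[48;2;46;25;18m🬂[38;2;50;27;20m[48;2;46;25;18m🬂[38;2;50;27;20m[48;2;46;25;18m🬂[0m
[38;2;42;24;16m[48;2;39;23;15m🬎[38;2;42;24;16m[48;2;39;23;15m🬎[38;2;42;24;16m[48;2;39;23;15m🬎[38;2;42;24;16m[48;2;39;23;15m🬎[38;2;41;23;16m[48;2;124;64;143m🬕[38;2;120;60;139m[48;2;122;62;141m🬊[38;2;119;59;138m[48;2;121;61;140m🬬[38;2;43;24;17m[48;2;119;59;138m🬁[38;2;42;24;16m[48;2;39;23;15m🬎[38;2;42;24;16m[48;2;39;23;15m🬎[38;2;42;24;16m[48;2;39;23;15m🬎[38;2;42;24;16m[48;2;39;23;15m🬎[0m
[38;2;37;22;14m[48;2;34;21;13m🬎[38;2;37;22;14m[48;2;34;21;13m🬎[38;2;37;22;14m[48;2;34;21;13m🬎[38;2;37;22;14m[48;2;34;21;13m🬎[38;2;81;40;95m[48;2;35;21;13m🬁[38;2;124;64;144m[48;2;57;28;66m🬊[38;2;122;62;141m[48;2;27;13;32m🬎[38;2;120;60;139m[48;2;30;16;24m🬀[38;2;37;22;14m[48;2;34;21;13m🬎[38;2;37;22;14m[48;2;34;21;13m🬎[38;2;37;22;14m[48;2;34;21;13m🬎[38;2;37;22;14m[48;2;34;21;13m🬎[0m
[38;2;32;20;12m[48;2;29;19;10m🬂[38;2;32;20;12m[48;2;29;19;10m🬂[38;2;32;20;12m[48;2;29;19;10m🬂[38;2;32;20;12m[48;2;29;19;10m🬂[38;2;32;20;12m[48;2;29;19;10m🬂[38;2;62;30;72m[48;2;37;21;32m🬪[38;2;27;13;32m[48;2;27;13;32m [38;2;27;13;32m[48;2;29;19;10m🬄[38;2;32;20;12m[48;2;29;19;10m🬂[38;2;32;20;12m[48;2;29;19;10m🬂[38;2;32;20;12m[48;2;29;19;10m🬂[38;2;32;20;12m[48;2;29;19;10m🬂[0m
[38;2;26;18;10m[48;2;23;17;8m🬂[38;2;26;18;10m[48;2;23;17;8m🬂[38;2;26;18;10m[48;2;23;17;8m🬂[38;2;26;18;10m[48;2;23;17;8m🬂[38;2;26;18;10m[48;2;23;17;8m🬂[38;2;56;28;65m[48;2;23;17;8m🬁[38;2;27;13;32m[48;2;22;17;8m🬆[38;2;26;18;10m[48;2;23;17;8m🬂[38;2;26;18;10m[48;2;23;17;8m🬂[38;2;26;18;10m[48;2;23;17;8m🬂[38;2;26;18;10m[48;2;23;17;8m🬂[38;2;26;18;10m[48;2;23;17;8m🬂[0m
[38;2;20;16;7m[48;2;17;15;6m🬂[38;2;20;16;7m[48;2;17;15;6m🬂[38;2;20;16;7m[48;2;17;15;6m🬂[38;2;20;16;7m[48;2;17;15;6m🬂[38;2;20;16;7m[48;2;17;15;6m🬂[38;2;20;16;7m[48;2;17;15;6m🬂[38;2;20;16;7m[48;2;17;15;6m🬂[38;2;20;16;7m[48;2;17;15;6m🬂[38;2;20;16;7m[48;2;17;15;6m🬂[38;2;20;16;7m[48;2;17;15;6m🬂[38;2;20;16;7m[48;2;17;15;6m🬂[38;2;20;16;7m[48;2;17;15;6m🬂[0m
</frame>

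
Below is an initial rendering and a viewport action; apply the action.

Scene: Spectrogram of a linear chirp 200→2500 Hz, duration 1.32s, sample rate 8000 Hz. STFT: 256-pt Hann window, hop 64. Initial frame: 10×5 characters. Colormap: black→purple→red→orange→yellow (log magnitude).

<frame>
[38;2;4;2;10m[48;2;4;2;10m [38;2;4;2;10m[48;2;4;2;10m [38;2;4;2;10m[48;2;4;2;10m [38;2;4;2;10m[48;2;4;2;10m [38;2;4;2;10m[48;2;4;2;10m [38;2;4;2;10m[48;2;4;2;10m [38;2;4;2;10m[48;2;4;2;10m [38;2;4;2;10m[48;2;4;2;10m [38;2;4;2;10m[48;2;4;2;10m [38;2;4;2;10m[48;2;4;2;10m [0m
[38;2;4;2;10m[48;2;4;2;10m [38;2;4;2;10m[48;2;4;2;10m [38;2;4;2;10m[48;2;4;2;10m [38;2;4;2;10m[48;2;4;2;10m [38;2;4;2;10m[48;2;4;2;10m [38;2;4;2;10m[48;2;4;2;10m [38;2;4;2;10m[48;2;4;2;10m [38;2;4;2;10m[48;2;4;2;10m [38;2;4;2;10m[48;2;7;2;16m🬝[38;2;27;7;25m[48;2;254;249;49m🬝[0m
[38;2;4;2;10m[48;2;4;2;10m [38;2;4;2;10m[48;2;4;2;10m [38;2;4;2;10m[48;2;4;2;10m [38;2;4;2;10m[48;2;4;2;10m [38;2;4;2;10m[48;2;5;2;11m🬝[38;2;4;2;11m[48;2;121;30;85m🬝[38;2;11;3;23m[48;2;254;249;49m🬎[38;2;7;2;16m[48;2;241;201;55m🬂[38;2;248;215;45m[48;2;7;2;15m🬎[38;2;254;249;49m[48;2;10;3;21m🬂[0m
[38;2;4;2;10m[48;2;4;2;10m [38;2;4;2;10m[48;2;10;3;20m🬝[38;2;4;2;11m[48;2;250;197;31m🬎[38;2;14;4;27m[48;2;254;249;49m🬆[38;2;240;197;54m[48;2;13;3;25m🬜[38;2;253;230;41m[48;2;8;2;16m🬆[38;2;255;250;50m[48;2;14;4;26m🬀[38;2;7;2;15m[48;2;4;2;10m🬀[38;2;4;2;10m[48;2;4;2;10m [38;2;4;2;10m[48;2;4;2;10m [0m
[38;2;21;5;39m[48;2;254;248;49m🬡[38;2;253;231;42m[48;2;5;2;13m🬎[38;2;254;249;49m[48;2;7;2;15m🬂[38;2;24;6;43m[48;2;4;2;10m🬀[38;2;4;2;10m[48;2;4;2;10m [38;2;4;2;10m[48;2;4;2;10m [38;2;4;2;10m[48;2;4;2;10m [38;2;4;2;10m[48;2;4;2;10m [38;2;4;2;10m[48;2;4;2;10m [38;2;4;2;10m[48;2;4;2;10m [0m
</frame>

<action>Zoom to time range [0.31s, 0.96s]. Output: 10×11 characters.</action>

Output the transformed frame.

<frame>
[38;2;4;2;10m[48;2;4;2;10m [38;2;4;2;10m[48;2;4;2;10m [38;2;4;2;10m[48;2;4;2;10m [38;2;4;2;10m[48;2;4;2;10m [38;2;4;2;10m[48;2;4;2;10m [38;2;4;2;10m[48;2;4;2;10m [38;2;4;2;10m[48;2;4;2;10m [38;2;4;2;10m[48;2;4;2;10m [38;2;4;2;10m[48;2;4;2;10m [38;2;4;2;10m[48;2;4;2;10m [0m
[38;2;4;2;10m[48;2;4;2;10m [38;2;4;2;10m[48;2;4;2;10m [38;2;4;2;10m[48;2;4;2;10m [38;2;4;2;10m[48;2;4;2;10m [38;2;4;2;10m[48;2;4;2;10m [38;2;4;2;10m[48;2;4;2;10m [38;2;4;2;10m[48;2;4;2;10m [38;2;4;2;10m[48;2;4;2;10m [38;2;4;2;10m[48;2;4;2;10m [38;2;4;2;10m[48;2;4;2;10m [0m
[38;2;4;2;10m[48;2;4;2;10m [38;2;4;2;10m[48;2;4;2;10m [38;2;4;2;10m[48;2;4;2;10m [38;2;4;2;10m[48;2;4;2;10m [38;2;4;2;10m[48;2;4;2;10m [38;2;4;2;10m[48;2;4;2;10m [38;2;4;2;10m[48;2;4;2;10m [38;2;4;2;10m[48;2;4;2;10m [38;2;4;2;10m[48;2;4;2;10m [38;2;4;2;10m[48;2;4;2;10m [0m
[38;2;4;2;10m[48;2;4;2;10m [38;2;4;2;10m[48;2;4;2;10m [38;2;4;2;10m[48;2;4;2;10m [38;2;4;2;10m[48;2;4;2;10m [38;2;4;2;10m[48;2;4;2;10m [38;2;4;2;10m[48;2;4;2;10m [38;2;4;2;10m[48;2;4;2;10m [38;2;4;2;10m[48;2;4;2;10m [38;2;4;2;10m[48;2;4;2;10m [38;2;4;2;10m[48;2;4;2;10m [0m
[38;2;4;2;10m[48;2;4;2;10m [38;2;4;2;10m[48;2;4;2;10m [38;2;4;2;10m[48;2;4;2;10m [38;2;4;2;10m[48;2;4;2;10m [38;2;4;2;10m[48;2;4;2;10m [38;2;4;2;10m[48;2;4;2;10m [38;2;4;2;10m[48;2;4;2;10m [38;2;4;2;10m[48;2;4;2;10m [38;2;4;2;10m[48;2;4;2;10m [38;2;4;2;10m[48;2;4;2;11m🬝[0m
[38;2;4;2;10m[48;2;4;2;10m [38;2;4;2;10m[48;2;4;2;10m [38;2;4;2;10m[48;2;4;2;10m [38;2;4;2;10m[48;2;4;2;10m [38;2;4;2;10m[48;2;4;2;10m [38;2;4;2;10m[48;2;4;2;10m [38;2;4;2;10m[48;2;4;2;10m [38;2;4;2;10m[48;2;6;2;13m🬝[38;2;4;2;11m[48;2;15;4;29m🬝[38;2;31;8;30m[48;2;254;234;43m🬝[0m
[38;2;4;2;10m[48;2;4;2;10m [38;2;4;2;10m[48;2;4;2;10m [38;2;4;2;10m[48;2;4;2;10m [38;2;4;2;10m[48;2;5;2;11m🬝[38;2;4;2;10m[48;2;7;2;16m🬝[38;2;7;2;15m[48;2;118;29;85m🬝[38;2;14;4;28m[48;2;254;240;45m🬎[38;2;17;4;32m[48;2;249;217;44m🬂[38;2;254;249;49m[48;2;142;40;67m🬍[38;2;250;212;38m[48;2;16;4;31m🬆[0m
[38;2;4;2;10m[48;2;5;2;11m🬎[38;2;4;2;11m[48;2;15;4;29m🬝[38;2;28;7;30m[48;2;253;228;41m🬝[38;2;16;4;30m[48;2;246;204;44m🬆[38;2;104;27;61m[48;2;242;204;53m🬂[38;2;252;222;40m[48;2;19;5;36m🬎[38;2;253;227;40m[48;2;13;3;26m🬂[38;2;139;35;84m[48;2;7;2;15m🬀[38;2;7;2;14m[48;2;4;2;10m🬂[38;2;4;2;11m[48;2;4;2;10m🬂[0m
[38;2;35;8;42m[48;2;253;238;44m🬆[38;2;66;16;75m[48;2;252;221;38m🬟[38;2;254;247;48m[48;2;62;16;42m🬆[38;2;252;209;33m[48;2;36;9;32m🬀[38;2;16;4;31m[48;2;5;2;12m🬀[38;2;6;2;14m[48;2;4;2;10m🬀[38;2;4;2;11m[48;2;4;2;10m🬀[38;2;4;2;10m[48;2;4;2;10m [38;2;4;2;10m[48;2;4;2;10m [38;2;4;2;10m[48;2;4;2;10m [0m
[38;2;224;100;45m[48;2;12;3;24m🬀[38;2;13;3;25m[48;2;4;2;11m🬀[38;2;5;2;12m[48;2;4;2;10m🬀[38;2;4;2;10m[48;2;4;2;10m [38;2;4;2;10m[48;2;4;2;10m [38;2;4;2;10m[48;2;4;2;10m [38;2;4;2;10m[48;2;4;2;10m [38;2;4;2;10m[48;2;4;2;10m [38;2;4;2;10m[48;2;4;2;10m [38;2;4;2;10m[48;2;4;2;10m [0m
[38;2;4;2;10m[48;2;4;2;10m [38;2;4;2;10m[48;2;4;2;10m [38;2;4;2;10m[48;2;4;2;10m [38;2;4;2;10m[48;2;4;2;10m [38;2;4;2;10m[48;2;4;2;10m [38;2;4;2;10m[48;2;4;2;10m [38;2;4;2;10m[48;2;4;2;10m [38;2;4;2;10m[48;2;4;2;10m [38;2;4;2;10m[48;2;4;2;10m [38;2;4;2;10m[48;2;4;2;10m [0m
</frame>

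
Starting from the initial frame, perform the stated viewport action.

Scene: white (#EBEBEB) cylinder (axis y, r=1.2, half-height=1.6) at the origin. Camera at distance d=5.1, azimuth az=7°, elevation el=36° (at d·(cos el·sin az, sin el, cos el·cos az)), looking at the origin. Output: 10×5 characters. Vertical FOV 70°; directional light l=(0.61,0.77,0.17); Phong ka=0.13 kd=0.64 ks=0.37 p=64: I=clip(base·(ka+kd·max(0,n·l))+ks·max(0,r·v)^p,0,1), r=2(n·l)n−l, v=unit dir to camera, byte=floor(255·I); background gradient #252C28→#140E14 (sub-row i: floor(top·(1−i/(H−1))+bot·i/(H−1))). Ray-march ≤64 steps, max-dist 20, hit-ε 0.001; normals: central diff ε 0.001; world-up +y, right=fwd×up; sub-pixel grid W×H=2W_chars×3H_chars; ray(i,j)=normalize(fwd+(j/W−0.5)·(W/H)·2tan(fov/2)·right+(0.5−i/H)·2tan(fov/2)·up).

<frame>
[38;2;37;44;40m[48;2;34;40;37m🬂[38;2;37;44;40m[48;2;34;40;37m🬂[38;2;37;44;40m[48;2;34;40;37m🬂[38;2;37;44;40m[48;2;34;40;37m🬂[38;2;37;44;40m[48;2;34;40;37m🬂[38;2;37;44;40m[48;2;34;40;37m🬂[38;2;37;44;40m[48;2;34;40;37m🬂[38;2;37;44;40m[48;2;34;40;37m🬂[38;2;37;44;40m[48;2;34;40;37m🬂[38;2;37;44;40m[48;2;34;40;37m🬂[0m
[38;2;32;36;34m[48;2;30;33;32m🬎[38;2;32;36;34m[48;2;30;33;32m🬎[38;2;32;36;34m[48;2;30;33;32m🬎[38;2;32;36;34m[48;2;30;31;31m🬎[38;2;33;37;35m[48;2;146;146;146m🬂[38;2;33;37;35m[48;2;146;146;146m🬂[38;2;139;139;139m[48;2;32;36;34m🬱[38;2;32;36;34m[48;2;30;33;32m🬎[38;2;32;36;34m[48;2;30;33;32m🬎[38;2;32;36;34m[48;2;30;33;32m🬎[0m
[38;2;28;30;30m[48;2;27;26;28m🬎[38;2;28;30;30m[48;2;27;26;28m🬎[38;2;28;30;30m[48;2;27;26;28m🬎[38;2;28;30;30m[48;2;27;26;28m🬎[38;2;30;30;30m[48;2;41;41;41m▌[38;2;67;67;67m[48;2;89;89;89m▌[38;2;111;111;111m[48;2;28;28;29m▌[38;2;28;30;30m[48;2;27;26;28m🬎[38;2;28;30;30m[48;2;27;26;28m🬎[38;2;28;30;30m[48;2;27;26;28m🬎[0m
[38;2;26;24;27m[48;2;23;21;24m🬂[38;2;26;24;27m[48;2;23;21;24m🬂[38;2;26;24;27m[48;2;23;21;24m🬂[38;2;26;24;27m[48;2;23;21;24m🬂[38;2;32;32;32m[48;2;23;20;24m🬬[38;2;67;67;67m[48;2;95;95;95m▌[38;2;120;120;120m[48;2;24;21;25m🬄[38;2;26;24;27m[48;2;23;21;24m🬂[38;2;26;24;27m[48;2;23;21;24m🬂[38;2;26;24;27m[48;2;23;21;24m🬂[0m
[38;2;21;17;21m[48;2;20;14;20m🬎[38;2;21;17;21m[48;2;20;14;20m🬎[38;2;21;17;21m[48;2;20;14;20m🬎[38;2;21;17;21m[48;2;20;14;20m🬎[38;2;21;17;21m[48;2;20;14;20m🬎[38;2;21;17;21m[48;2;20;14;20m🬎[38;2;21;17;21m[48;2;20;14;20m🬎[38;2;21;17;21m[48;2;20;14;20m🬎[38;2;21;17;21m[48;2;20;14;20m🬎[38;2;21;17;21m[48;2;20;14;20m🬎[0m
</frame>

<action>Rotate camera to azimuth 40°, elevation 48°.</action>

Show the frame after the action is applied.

<frame>
[38;2;37;44;40m[48;2;34;40;37m🬂[38;2;37;44;40m[48;2;34;40;37m🬂[38;2;37;44;40m[48;2;34;40;37m🬂[38;2;37;44;40m[48;2;34;40;37m🬂[38;2;37;44;40m[48;2;34;40;37m🬂[38;2;37;44;40m[48;2;34;40;37m🬂[38;2;37;44;40m[48;2;34;40;37m🬂[38;2;37;44;40m[48;2;34;40;37m🬂[38;2;37;44;40m[48;2;34;40;37m🬂[38;2;37;44;40m[48;2;34;40;37m🬂[0m
[38;2;32;36;34m[48;2;30;33;32m🬎[38;2;32;36;34m[48;2;30;33;32m🬎[38;2;32;36;34m[48;2;30;33;32m🬎[38;2;32;35;34m[48;2;146;146;146m🬝[38;2;33;37;35m[48;2;146;146;146m🬂[38;2;33;37;35m[48;2;146;146;146m🬂[38;2;146;146;146m[48;2;32;36;34m🬱[38;2;32;36;34m[48;2;30;33;32m🬎[38;2;32;36;34m[48;2;30;33;32m🬎[38;2;32;36;34m[48;2;30;33;32m🬎[0m
[38;2;28;30;30m[48;2;27;26;28m🬎[38;2;28;30;30m[48;2;27;26;28m🬎[38;2;28;30;30m[48;2;27;26;28m🬎[38;2;28;29;30m[48;2;27;26;28m🬎[38;2;146;146;146m[48;2;78;78;78m🬂[38;2;146;146;146m[48;2;114;114;114m🬂[38;2;128;128;128m[48;2;27;27;29m🬕[38;2;28;30;30m[48;2;27;26;28m🬎[38;2;28;30;30m[48;2;27;26;28m🬎[38;2;28;30;30m[48;2;27;26;28m🬎[0m
[38;2;26;24;27m[48;2;23;21;24m🬂[38;2;26;24;27m[48;2;23;21;24m🬂[38;2;26;24;27m[48;2;23;21;24m🬂[38;2;26;24;27m[48;2;23;21;24m🬂[38;2;83;83;83m[48;2;31;30;32m▐[38;2;109;109;109m[48;2;123;123;123m▌[38;2;124;124;124m[48;2;24;21;25m🬀[38;2;26;24;27m[48;2;23;21;24m🬂[38;2;26;24;27m[48;2;23;21;24m🬂[38;2;26;24;27m[48;2;23;21;24m🬂[0m
[38;2;21;17;21m[48;2;20;14;20m🬎[38;2;21;17;21m[48;2;20;14;20m🬎[38;2;21;17;21m[48;2;20;14;20m🬎[38;2;21;17;21m[48;2;20;14;20m🬎[38;2;21;17;21m[48;2;20;14;20m🬎[38;2;21;17;21m[48;2;20;14;20m🬎[38;2;21;17;21m[48;2;20;14;20m🬎[38;2;21;17;21m[48;2;20;14;20m🬎[38;2;21;17;21m[48;2;20;14;20m🬎[38;2;21;17;21m[48;2;20;14;20m🬎[0m
</frame>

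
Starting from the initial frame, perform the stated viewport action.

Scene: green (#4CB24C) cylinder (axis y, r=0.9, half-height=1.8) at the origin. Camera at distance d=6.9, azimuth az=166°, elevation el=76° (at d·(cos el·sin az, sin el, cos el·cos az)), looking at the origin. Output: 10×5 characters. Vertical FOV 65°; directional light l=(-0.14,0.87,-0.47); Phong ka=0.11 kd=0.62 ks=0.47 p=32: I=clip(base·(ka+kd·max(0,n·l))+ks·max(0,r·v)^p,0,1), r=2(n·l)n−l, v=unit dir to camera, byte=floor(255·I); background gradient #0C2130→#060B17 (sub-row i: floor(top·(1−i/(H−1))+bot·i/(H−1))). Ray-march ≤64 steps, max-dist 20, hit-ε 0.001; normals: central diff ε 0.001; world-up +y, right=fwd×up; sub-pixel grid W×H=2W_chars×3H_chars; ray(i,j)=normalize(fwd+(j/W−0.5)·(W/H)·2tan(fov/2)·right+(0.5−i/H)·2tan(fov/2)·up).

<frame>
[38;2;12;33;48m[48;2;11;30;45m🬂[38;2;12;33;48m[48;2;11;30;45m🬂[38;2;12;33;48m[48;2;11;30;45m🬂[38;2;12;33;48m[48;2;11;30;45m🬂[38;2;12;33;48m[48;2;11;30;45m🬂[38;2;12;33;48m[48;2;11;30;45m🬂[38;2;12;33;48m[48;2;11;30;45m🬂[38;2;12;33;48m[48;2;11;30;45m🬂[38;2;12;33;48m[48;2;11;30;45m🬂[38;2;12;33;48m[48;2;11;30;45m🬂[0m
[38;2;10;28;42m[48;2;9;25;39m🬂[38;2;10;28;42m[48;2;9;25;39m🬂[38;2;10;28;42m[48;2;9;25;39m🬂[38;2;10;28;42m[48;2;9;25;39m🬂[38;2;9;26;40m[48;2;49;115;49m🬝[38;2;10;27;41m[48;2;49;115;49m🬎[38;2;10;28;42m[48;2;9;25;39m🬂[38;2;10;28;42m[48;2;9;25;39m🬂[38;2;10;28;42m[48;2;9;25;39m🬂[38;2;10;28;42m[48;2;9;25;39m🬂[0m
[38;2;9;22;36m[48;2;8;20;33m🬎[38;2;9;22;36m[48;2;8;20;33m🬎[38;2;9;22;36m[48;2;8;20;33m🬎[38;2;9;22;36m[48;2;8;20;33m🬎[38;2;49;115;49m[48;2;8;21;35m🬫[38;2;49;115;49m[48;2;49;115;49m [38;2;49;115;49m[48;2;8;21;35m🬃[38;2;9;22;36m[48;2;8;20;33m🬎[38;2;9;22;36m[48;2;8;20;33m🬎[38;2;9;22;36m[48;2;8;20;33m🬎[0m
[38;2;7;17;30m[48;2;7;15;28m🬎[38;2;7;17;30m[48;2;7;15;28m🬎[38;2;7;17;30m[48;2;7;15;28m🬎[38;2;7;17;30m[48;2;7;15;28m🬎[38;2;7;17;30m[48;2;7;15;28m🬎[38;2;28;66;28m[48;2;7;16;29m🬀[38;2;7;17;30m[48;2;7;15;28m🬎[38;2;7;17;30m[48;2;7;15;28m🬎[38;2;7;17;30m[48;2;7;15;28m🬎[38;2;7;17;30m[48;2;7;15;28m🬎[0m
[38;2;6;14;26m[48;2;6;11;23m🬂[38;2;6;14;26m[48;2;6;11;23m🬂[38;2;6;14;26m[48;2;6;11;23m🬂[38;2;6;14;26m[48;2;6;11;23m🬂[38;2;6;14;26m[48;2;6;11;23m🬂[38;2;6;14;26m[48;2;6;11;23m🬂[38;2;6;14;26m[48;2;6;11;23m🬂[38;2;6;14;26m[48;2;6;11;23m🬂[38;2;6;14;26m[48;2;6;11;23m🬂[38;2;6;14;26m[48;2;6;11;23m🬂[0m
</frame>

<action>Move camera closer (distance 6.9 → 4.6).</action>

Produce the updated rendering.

<frame>
[38;2;12;33;48m[48;2;11;30;45m🬂[38;2;12;33;48m[48;2;11;30;45m🬂[38;2;12;33;48m[48;2;11;30;45m🬂[38;2;12;33;48m[48;2;11;30;45m🬂[38;2;12;33;48m[48;2;11;30;45m🬂[38;2;12;33;48m[48;2;11;30;45m🬂[38;2;12;33;48m[48;2;11;30;45m🬂[38;2;12;33;48m[48;2;11;30;45m🬂[38;2;12;33;48m[48;2;11;30;45m🬂[38;2;12;33;48m[48;2;11;30;45m🬂[0m
[38;2;10;28;42m[48;2;9;25;39m🬂[38;2;10;28;42m[48;2;9;25;39m🬂[38;2;10;28;42m[48;2;9;25;39m🬂[38;2;49;115;49m[48;2;9;26;40m🬦[38;2;10;28;42m[48;2;49;115;49m🬀[38;2;49;115;49m[48;2;49;115;49m [38;2;10;28;42m[48;2;49;115;49m🬂[38;2;10;28;42m[48;2;9;25;39m🬂[38;2;10;28;42m[48;2;9;25;39m🬂[38;2;10;28;42m[48;2;9;25;39m🬂[0m
[38;2;9;22;36m[48;2;8;20;33m🬎[38;2;9;22;36m[48;2;8;20;33m🬎[38;2;9;22;36m[48;2;8;20;33m🬎[38;2;49;115;49m[48;2;8;21;35m▐[38;2;49;115;49m[48;2;49;115;49m [38;2;49;115;49m[48;2;49;115;49m [38;2;49;115;49m[48;2;49;115;49m [38;2;9;22;36m[48;2;8;20;33m🬎[38;2;9;22;36m[48;2;8;20;33m🬎[38;2;9;22;36m[48;2;8;20;33m🬎[0m
[38;2;7;17;30m[48;2;7;15;28m🬎[38;2;7;17;30m[48;2;7;15;28m🬎[38;2;7;17;30m[48;2;7;15;28m🬎[38;2;7;17;30m[48;2;7;15;28m🬎[38;2;49;115;49m[48;2;7;16;29m🬁[38;2;49;115;49m[48;2;7;16;29m🬂[38;2;7;17;30m[48;2;7;15;28m🬎[38;2;7;17;30m[48;2;7;15;28m🬎[38;2;7;17;30m[48;2;7;15;28m🬎[38;2;7;17;30m[48;2;7;15;28m🬎[0m
[38;2;6;14;26m[48;2;6;11;23m🬂[38;2;6;14;26m[48;2;6;11;23m🬂[38;2;6;14;26m[48;2;6;11;23m🬂[38;2;6;14;26m[48;2;6;11;23m🬂[38;2;6;14;26m[48;2;6;11;23m🬂[38;2;6;14;26m[48;2;6;11;23m🬂[38;2;6;14;26m[48;2;6;11;23m🬂[38;2;6;14;26m[48;2;6;11;23m🬂[38;2;6;14;26m[48;2;6;11;23m🬂[38;2;6;14;26m[48;2;6;11;23m🬂[0m
</frame>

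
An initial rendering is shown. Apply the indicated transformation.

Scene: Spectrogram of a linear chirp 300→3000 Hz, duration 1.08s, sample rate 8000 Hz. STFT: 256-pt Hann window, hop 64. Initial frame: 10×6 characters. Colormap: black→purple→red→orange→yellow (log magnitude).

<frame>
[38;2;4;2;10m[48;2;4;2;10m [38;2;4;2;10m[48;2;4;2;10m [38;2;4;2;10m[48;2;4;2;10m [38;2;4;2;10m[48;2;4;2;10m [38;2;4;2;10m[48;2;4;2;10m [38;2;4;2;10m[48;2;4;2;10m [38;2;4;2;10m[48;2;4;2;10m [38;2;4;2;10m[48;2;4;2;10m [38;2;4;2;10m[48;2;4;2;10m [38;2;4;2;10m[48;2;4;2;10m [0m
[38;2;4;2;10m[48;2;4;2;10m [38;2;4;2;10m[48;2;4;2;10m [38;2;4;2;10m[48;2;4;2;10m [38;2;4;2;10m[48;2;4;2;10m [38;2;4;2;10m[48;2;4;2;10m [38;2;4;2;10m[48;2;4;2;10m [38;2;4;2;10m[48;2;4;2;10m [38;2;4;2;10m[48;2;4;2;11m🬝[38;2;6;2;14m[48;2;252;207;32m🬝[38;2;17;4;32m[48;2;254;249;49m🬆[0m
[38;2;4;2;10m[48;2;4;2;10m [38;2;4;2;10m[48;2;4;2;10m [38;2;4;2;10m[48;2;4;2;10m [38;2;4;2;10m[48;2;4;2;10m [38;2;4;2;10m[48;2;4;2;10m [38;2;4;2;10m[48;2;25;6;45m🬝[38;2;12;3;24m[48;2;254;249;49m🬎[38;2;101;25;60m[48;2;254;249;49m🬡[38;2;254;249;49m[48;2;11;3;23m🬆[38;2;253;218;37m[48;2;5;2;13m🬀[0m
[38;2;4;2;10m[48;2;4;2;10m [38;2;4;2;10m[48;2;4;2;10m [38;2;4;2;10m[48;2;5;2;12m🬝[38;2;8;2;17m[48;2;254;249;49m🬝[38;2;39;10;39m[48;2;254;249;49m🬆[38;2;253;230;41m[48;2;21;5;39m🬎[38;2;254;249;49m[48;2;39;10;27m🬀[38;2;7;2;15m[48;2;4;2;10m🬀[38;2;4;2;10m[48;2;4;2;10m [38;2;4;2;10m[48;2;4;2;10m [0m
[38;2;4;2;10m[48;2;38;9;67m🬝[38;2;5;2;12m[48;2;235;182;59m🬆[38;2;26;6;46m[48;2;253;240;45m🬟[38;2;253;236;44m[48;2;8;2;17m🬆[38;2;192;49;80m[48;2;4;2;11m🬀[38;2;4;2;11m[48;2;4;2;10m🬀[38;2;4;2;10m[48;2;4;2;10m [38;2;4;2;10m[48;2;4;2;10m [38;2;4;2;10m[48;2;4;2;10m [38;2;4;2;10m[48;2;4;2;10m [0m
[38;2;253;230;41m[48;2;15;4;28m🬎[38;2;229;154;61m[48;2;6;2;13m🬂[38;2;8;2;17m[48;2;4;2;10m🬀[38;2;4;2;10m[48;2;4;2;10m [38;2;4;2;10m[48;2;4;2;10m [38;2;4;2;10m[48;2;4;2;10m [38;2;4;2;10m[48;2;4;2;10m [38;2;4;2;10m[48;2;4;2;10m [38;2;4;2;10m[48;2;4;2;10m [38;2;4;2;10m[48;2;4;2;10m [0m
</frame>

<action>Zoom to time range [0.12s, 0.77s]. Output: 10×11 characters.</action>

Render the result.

<frame>
[38;2;4;2;10m[48;2;4;2;10m [38;2;4;2;10m[48;2;4;2;10m [38;2;4;2;10m[48;2;4;2;10m [38;2;4;2;10m[48;2;4;2;10m [38;2;4;2;10m[48;2;4;2;10m [38;2;4;2;10m[48;2;4;2;10m [38;2;4;2;10m[48;2;4;2;10m [38;2;4;2;10m[48;2;4;2;10m [38;2;4;2;10m[48;2;4;2;10m [38;2;4;2;10m[48;2;4;2;10m [0m
[38;2;4;2;10m[48;2;4;2;10m [38;2;4;2;10m[48;2;4;2;10m [38;2;4;2;10m[48;2;4;2;10m [38;2;4;2;10m[48;2;4;2;10m [38;2;4;2;10m[48;2;4;2;10m [38;2;4;2;10m[48;2;4;2;10m [38;2;4;2;10m[48;2;4;2;10m [38;2;4;2;10m[48;2;4;2;10m [38;2;4;2;10m[48;2;4;2;10m [38;2;4;2;10m[48;2;4;2;10m [0m
[38;2;4;2;10m[48;2;4;2;10m [38;2;4;2;10m[48;2;4;2;10m [38;2;4;2;10m[48;2;4;2;10m [38;2;4;2;10m[48;2;4;2;10m [38;2;4;2;10m[48;2;4;2;10m [38;2;4;2;10m[48;2;4;2;10m [38;2;4;2;10m[48;2;4;2;10m [38;2;4;2;10m[48;2;4;2;10m [38;2;4;2;10m[48;2;4;2;10m [38;2;4;2;10m[48;2;4;2;10m [0m
[38;2;4;2;10m[48;2;4;2;10m [38;2;4;2;10m[48;2;4;2;10m [38;2;4;2;10m[48;2;4;2;10m [38;2;4;2;10m[48;2;4;2;10m [38;2;4;2;10m[48;2;4;2;10m [38;2;4;2;10m[48;2;4;2;10m [38;2;4;2;10m[48;2;4;2;10m [38;2;4;2;10m[48;2;4;2;10m [38;2;4;2;10m[48;2;4;2;10m [38;2;4;2;10m[48;2;4;2;10m [0m
[38;2;4;2;10m[48;2;4;2;10m [38;2;4;2;10m[48;2;4;2;10m [38;2;4;2;10m[48;2;4;2;10m [38;2;4;2;10m[48;2;4;2;10m [38;2;4;2;10m[48;2;4;2;10m [38;2;4;2;10m[48;2;4;2;10m [38;2;4;2;10m[48;2;4;2;10m [38;2;4;2;10m[48;2;4;2;10m [38;2;4;2;10m[48;2;7;2;16m🬝[38;2;13;3;25m[48;2;252;207;32m🬝[0m
[38;2;4;2;10m[48;2;4;2;10m [38;2;4;2;10m[48;2;4;2;10m [38;2;4;2;10m[48;2;4;2;10m [38;2;4;2;10m[48;2;4;2;10m [38;2;4;2;10m[48;2;4;2;10m [38;2;4;2;10m[48;2;4;2;11m🬝[38;2;4;2;10m[48;2;11;3;22m🬝[38;2;26;6;32m[48;2;254;249;49m🬝[38;2;18;4;33m[48;2;240;186;50m🬀[38;2;254;247;48m[48;2;100;25;62m🬆[0m
[38;2;4;2;10m[48;2;4;2;10m [38;2;4;2;10m[48;2;4;2;10m [38;2;4;2;10m[48;2;4;2;10m [38;2;4;2;10m[48;2;5;2;12m🬝[38;2;6;2;13m[48;2;66;15;89m🬝[38;2;11;3;22m[48;2;243;197;48m🬆[38;2;90;22;81m[48;2;253;227;40m🬟[38;2;254;246;48m[48;2;25;6;46m🬆[38;2;238;128;26m[48;2;9;2;18m🬀[38;2;7;2;16m[48;2;4;2;10m🬀[0m
[38;2;4;2;10m[48;2;4;2;11m🬝[38;2;4;2;10m[48;2;11;3;21m🬝[38;2;16;4;31m[48;2;254;239;45m🬝[38;2;51;12;47m[48;2;254;248;49m🬆[38;2;246;198;40m[48;2;20;5;37m🬝[38;2;251;200;29m[48;2;24;6;33m🬂[38;2;23;6;42m[48;2;5;2;12m🬀[38;2;5;2;12m[48;2;4;2;10m🬀[38;2;4;2;10m[48;2;4;2;10m [38;2;4;2;10m[48;2;4;2;10m [0m
[38;2;44;11;35m[48;2;254;244;47m🬝[38;2;64;16;53m[48;2;253;228;40m🬂[38;2;247;214;46m[48;2;28;7;51m🬎[38;2;251;172;18m[48;2;16;4;31m🬀[38;2;10;3;20m[48;2;4;2;10m🬀[38;2;4;2;11m[48;2;4;2;10m🬀[38;2;4;2;10m[48;2;4;2;10m [38;2;4;2;10m[48;2;4;2;10m [38;2;4;2;10m[48;2;4;2;10m [38;2;4;2;10m[48;2;4;2;10m [0m
[38;2;249;210;40m[48;2;19;4;35m🬆[38;2;208;69;67m[48;2;7;2;16m🬀[38;2;6;2;13m[48;2;4;2;10m🬀[38;2;4;2;10m[48;2;4;2;10m [38;2;4;2;10m[48;2;4;2;10m [38;2;4;2;10m[48;2;4;2;10m [38;2;4;2;10m[48;2;4;2;10m [38;2;4;2;10m[48;2;4;2;10m [38;2;4;2;10m[48;2;4;2;10m [38;2;4;2;10m[48;2;4;2;10m [0m
[38;2;5;2;12m[48;2;4;2;10m🬀[38;2;4;2;10m[48;2;4;2;10m [38;2;4;2;10m[48;2;4;2;10m [38;2;4;2;10m[48;2;4;2;10m [38;2;4;2;10m[48;2;4;2;10m [38;2;4;2;10m[48;2;4;2;10m [38;2;4;2;10m[48;2;4;2;10m [38;2;4;2;10m[48;2;4;2;10m [38;2;4;2;10m[48;2;4;2;10m [38;2;4;2;10m[48;2;4;2;10m [0m
</frame>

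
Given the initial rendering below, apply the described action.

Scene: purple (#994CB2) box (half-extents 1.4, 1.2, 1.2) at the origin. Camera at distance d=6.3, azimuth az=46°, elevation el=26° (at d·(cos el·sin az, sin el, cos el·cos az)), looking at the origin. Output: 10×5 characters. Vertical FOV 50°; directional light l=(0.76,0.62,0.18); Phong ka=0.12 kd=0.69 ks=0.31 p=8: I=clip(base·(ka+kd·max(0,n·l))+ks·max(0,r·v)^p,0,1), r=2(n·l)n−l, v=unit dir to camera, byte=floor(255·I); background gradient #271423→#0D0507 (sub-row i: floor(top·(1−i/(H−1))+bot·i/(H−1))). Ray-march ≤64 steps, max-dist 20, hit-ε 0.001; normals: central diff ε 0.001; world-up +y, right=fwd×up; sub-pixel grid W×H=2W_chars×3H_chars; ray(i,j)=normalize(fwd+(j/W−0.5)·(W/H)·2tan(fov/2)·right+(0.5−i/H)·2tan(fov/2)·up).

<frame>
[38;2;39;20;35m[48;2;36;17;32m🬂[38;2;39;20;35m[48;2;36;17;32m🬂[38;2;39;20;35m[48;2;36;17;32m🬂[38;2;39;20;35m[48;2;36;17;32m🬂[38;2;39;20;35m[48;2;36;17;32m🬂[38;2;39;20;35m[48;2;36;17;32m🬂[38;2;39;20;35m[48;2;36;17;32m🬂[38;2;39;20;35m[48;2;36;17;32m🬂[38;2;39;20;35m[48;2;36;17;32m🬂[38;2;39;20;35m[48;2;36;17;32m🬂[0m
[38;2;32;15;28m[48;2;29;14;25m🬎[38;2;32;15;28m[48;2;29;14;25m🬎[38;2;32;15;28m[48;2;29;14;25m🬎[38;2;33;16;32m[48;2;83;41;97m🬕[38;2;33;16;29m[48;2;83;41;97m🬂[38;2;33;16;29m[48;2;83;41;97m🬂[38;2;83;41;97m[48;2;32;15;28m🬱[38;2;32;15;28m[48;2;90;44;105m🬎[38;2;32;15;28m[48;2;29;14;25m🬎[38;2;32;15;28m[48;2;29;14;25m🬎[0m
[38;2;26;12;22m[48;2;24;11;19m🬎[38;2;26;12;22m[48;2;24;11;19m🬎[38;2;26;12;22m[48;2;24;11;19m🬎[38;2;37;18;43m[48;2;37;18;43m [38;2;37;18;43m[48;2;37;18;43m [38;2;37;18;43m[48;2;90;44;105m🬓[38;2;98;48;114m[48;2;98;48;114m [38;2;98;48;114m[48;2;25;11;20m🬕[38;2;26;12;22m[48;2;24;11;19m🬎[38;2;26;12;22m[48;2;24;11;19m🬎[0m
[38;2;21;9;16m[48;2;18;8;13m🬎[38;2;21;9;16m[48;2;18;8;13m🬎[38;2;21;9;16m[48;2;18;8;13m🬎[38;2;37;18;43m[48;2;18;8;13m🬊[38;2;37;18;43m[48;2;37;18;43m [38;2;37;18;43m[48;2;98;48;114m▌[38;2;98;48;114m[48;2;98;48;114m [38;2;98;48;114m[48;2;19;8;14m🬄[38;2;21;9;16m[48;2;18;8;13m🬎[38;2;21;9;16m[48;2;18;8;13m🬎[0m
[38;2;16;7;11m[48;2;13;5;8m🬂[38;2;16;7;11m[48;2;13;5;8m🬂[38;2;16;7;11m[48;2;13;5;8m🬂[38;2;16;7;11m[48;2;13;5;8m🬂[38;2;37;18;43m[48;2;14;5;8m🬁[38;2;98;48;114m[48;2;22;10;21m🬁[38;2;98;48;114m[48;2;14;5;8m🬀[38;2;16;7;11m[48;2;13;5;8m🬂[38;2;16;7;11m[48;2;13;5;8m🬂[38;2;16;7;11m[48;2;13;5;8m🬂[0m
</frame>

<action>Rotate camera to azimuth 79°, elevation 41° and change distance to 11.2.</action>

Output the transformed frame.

<frame>
[38;2;39;20;35m[48;2;36;17;32m🬂[38;2;39;20;35m[48;2;36;17;32m🬂[38;2;39;20;35m[48;2;36;17;32m🬂[38;2;39;20;35m[48;2;36;17;32m🬂[38;2;39;20;35m[48;2;36;17;32m🬂[38;2;39;20;35m[48;2;36;17;32m🬂[38;2;39;20;35m[48;2;36;17;32m🬂[38;2;39;20;35m[48;2;36;17;32m🬂[38;2;39;20;35m[48;2;36;17;32m🬂[38;2;39;20;35m[48;2;36;17;32m🬂[0m
[38;2;32;15;28m[48;2;29;14;25m🬎[38;2;32;15;28m[48;2;29;14;25m🬎[38;2;32;15;28m[48;2;29;14;25m🬎[38;2;32;15;28m[48;2;29;14;25m🬎[38;2;32;15;28m[48;2;29;14;25m🬎[38;2;32;15;28m[48;2;83;41;97m🬎[38;2;32;15;28m[48;2;29;14;25m🬎[38;2;32;15;28m[48;2;29;14;25m🬎[38;2;32;15;28m[48;2;29;14;25m🬎[38;2;32;15;28m[48;2;29;14;25m🬎[0m
[38;2;26;12;22m[48;2;24;11;19m🬎[38;2;26;12;22m[48;2;24;11;19m🬎[38;2;26;12;22m[48;2;24;11;19m🬎[38;2;26;12;22m[48;2;24;11;19m🬎[38;2;25;12;21m[48;2;88;43;102m▌[38;2;83;41;97m[48;2;98;48;114m🬎[38;2;90;44;105m[48;2;26;12;21m🬓[38;2;26;12;22m[48;2;24;11;19m🬎[38;2;26;12;22m[48;2;24;11;19m🬎[38;2;26;12;22m[48;2;24;11;19m🬎[0m
[38;2;21;9;16m[48;2;18;8;13m🬎[38;2;21;9;16m[48;2;18;8;13m🬎[38;2;21;9;16m[48;2;18;8;13m🬎[38;2;21;9;16m[48;2;18;8;13m🬎[38;2;98;48;114m[48;2;19;8;14m🬉[38;2;98;48;114m[48;2;18;8;13m🬎[38;2;98;48;114m[48;2;19;8;14m🬀[38;2;21;9;16m[48;2;18;8;13m🬎[38;2;21;9;16m[48;2;18;8;13m🬎[38;2;21;9;16m[48;2;18;8;13m🬎[0m
[38;2;16;7;11m[48;2;13;5;8m🬂[38;2;16;7;11m[48;2;13;5;8m🬂[38;2;16;7;11m[48;2;13;5;8m🬂[38;2;16;7;11m[48;2;13;5;8m🬂[38;2;16;7;11m[48;2;13;5;8m🬂[38;2;16;7;11m[48;2;13;5;8m🬂[38;2;16;7;11m[48;2;13;5;8m🬂[38;2;16;7;11m[48;2;13;5;8m🬂[38;2;16;7;11m[48;2;13;5;8m🬂[38;2;16;7;11m[48;2;13;5;8m🬂[0m
</frame>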